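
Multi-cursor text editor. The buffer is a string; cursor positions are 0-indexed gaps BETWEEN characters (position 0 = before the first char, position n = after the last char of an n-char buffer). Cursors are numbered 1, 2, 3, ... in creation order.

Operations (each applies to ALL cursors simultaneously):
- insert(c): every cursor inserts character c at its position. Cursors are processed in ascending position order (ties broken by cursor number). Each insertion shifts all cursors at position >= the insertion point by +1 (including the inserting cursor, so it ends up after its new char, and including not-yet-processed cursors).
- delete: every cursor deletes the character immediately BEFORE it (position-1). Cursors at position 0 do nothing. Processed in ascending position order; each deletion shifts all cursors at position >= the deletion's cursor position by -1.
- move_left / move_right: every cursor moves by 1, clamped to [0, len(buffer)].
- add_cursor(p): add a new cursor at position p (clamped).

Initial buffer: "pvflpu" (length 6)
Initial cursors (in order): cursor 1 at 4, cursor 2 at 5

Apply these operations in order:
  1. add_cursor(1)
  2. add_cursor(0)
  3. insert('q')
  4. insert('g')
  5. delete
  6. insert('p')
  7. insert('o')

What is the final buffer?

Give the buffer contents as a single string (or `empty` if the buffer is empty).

Answer: qpopqpovflqpopqpou

Derivation:
After op 1 (add_cursor(1)): buffer="pvflpu" (len 6), cursors c3@1 c1@4 c2@5, authorship ......
After op 2 (add_cursor(0)): buffer="pvflpu" (len 6), cursors c4@0 c3@1 c1@4 c2@5, authorship ......
After op 3 (insert('q')): buffer="qpqvflqpqu" (len 10), cursors c4@1 c3@3 c1@7 c2@9, authorship 4.3...1.2.
After op 4 (insert('g')): buffer="qgpqgvflqgpqgu" (len 14), cursors c4@2 c3@5 c1@10 c2@13, authorship 44.33...11.22.
After op 5 (delete): buffer="qpqvflqpqu" (len 10), cursors c4@1 c3@3 c1@7 c2@9, authorship 4.3...1.2.
After op 6 (insert('p')): buffer="qppqpvflqppqpu" (len 14), cursors c4@2 c3@5 c1@10 c2@13, authorship 44.33...11.22.
After op 7 (insert('o')): buffer="qpopqpovflqpopqpou" (len 18), cursors c4@3 c3@7 c1@13 c2@17, authorship 444.333...111.222.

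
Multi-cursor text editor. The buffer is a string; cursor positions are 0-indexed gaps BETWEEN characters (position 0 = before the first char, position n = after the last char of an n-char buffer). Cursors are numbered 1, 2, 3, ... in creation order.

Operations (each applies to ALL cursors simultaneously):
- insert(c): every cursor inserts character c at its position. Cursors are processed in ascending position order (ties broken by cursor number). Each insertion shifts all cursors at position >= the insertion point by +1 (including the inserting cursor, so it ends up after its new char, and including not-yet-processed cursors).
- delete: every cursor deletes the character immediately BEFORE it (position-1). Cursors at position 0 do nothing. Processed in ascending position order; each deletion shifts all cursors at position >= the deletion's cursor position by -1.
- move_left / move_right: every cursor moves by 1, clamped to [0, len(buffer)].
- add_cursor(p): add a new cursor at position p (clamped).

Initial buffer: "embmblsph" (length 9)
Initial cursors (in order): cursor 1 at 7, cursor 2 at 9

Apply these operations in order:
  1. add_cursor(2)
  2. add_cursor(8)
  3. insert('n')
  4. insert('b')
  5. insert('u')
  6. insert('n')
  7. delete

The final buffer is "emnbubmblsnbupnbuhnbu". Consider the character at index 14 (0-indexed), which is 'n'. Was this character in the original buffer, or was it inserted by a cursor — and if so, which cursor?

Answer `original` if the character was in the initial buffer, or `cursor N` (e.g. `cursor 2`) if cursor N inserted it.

After op 1 (add_cursor(2)): buffer="embmblsph" (len 9), cursors c3@2 c1@7 c2@9, authorship .........
After op 2 (add_cursor(8)): buffer="embmblsph" (len 9), cursors c3@2 c1@7 c4@8 c2@9, authorship .........
After op 3 (insert('n')): buffer="emnbmblsnpnhn" (len 13), cursors c3@3 c1@9 c4@11 c2@13, authorship ..3.....1.4.2
After op 4 (insert('b')): buffer="emnbbmblsnbpnbhnb" (len 17), cursors c3@4 c1@11 c4@14 c2@17, authorship ..33.....11.44.22
After op 5 (insert('u')): buffer="emnbubmblsnbupnbuhnbu" (len 21), cursors c3@5 c1@13 c4@17 c2@21, authorship ..333.....111.444.222
After op 6 (insert('n')): buffer="emnbunbmblsnbunpnbunhnbun" (len 25), cursors c3@6 c1@15 c4@20 c2@25, authorship ..3333.....1111.4444.2222
After op 7 (delete): buffer="emnbubmblsnbupnbuhnbu" (len 21), cursors c3@5 c1@13 c4@17 c2@21, authorship ..333.....111.444.222
Authorship (.=original, N=cursor N): . . 3 3 3 . . . . . 1 1 1 . 4 4 4 . 2 2 2
Index 14: author = 4

Answer: cursor 4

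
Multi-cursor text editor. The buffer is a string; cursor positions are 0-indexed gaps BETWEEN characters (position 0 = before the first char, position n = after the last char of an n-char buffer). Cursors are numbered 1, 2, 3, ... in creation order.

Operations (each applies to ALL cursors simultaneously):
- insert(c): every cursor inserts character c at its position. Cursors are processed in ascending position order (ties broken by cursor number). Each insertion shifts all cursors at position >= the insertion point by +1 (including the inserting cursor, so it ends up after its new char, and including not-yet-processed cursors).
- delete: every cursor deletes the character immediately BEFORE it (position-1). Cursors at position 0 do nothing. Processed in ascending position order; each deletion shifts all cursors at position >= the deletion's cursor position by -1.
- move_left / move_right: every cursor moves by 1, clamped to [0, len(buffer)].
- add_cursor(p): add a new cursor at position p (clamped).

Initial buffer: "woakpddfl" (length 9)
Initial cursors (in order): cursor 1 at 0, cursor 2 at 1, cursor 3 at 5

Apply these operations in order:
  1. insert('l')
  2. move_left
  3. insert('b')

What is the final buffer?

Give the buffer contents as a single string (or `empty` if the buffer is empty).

Answer: blwbloakpblddfl

Derivation:
After op 1 (insert('l')): buffer="lwloakplddfl" (len 12), cursors c1@1 c2@3 c3@8, authorship 1.2....3....
After op 2 (move_left): buffer="lwloakplddfl" (len 12), cursors c1@0 c2@2 c3@7, authorship 1.2....3....
After op 3 (insert('b')): buffer="blwbloakpblddfl" (len 15), cursors c1@1 c2@4 c3@10, authorship 11.22....33....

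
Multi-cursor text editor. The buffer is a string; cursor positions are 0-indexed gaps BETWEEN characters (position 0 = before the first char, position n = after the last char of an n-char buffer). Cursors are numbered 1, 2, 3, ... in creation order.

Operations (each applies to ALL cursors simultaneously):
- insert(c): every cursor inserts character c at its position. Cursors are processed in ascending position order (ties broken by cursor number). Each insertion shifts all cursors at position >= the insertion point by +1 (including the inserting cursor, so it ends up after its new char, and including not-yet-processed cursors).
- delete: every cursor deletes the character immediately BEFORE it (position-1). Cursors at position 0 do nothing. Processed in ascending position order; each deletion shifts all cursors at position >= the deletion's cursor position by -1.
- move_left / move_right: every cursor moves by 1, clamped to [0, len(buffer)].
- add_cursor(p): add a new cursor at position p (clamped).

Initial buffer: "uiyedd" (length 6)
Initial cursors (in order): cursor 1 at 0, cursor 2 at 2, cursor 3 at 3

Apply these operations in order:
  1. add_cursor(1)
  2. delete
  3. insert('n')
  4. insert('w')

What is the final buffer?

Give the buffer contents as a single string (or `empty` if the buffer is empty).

Answer: nnnnwwwwedd

Derivation:
After op 1 (add_cursor(1)): buffer="uiyedd" (len 6), cursors c1@0 c4@1 c2@2 c3@3, authorship ......
After op 2 (delete): buffer="edd" (len 3), cursors c1@0 c2@0 c3@0 c4@0, authorship ...
After op 3 (insert('n')): buffer="nnnnedd" (len 7), cursors c1@4 c2@4 c3@4 c4@4, authorship 1234...
After op 4 (insert('w')): buffer="nnnnwwwwedd" (len 11), cursors c1@8 c2@8 c3@8 c4@8, authorship 12341234...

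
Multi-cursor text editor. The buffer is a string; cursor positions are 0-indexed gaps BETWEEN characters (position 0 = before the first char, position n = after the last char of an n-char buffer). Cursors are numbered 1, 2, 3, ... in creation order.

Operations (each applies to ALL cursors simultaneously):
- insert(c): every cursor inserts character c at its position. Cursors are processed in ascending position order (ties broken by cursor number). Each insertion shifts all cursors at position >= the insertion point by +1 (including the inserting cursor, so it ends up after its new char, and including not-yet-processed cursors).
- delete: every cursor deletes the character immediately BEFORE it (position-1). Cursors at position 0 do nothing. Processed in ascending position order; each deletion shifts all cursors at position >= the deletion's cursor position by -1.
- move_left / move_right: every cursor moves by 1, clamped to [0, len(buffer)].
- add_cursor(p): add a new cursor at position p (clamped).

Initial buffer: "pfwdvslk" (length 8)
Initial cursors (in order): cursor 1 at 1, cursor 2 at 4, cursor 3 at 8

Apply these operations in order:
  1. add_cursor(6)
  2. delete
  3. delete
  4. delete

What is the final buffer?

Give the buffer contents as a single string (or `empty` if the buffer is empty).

After op 1 (add_cursor(6)): buffer="pfwdvslk" (len 8), cursors c1@1 c2@4 c4@6 c3@8, authorship ........
After op 2 (delete): buffer="fwvl" (len 4), cursors c1@0 c2@2 c4@3 c3@4, authorship ....
After op 3 (delete): buffer="f" (len 1), cursors c1@0 c2@1 c3@1 c4@1, authorship .
After op 4 (delete): buffer="" (len 0), cursors c1@0 c2@0 c3@0 c4@0, authorship 

Answer: empty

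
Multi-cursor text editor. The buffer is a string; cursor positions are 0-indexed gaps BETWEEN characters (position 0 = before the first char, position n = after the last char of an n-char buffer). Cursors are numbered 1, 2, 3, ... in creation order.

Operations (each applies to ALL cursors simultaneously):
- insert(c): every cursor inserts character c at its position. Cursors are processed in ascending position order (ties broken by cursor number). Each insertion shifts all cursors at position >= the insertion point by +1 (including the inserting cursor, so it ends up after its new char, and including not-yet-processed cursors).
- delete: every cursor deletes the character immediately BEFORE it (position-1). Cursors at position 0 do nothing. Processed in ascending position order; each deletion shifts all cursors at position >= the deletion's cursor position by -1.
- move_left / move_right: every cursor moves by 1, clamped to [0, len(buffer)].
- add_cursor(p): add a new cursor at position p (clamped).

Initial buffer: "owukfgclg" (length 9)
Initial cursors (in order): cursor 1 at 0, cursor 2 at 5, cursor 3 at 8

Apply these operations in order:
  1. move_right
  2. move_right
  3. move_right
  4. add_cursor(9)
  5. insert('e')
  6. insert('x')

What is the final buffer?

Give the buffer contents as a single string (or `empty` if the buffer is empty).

After op 1 (move_right): buffer="owukfgclg" (len 9), cursors c1@1 c2@6 c3@9, authorship .........
After op 2 (move_right): buffer="owukfgclg" (len 9), cursors c1@2 c2@7 c3@9, authorship .........
After op 3 (move_right): buffer="owukfgclg" (len 9), cursors c1@3 c2@8 c3@9, authorship .........
After op 4 (add_cursor(9)): buffer="owukfgclg" (len 9), cursors c1@3 c2@8 c3@9 c4@9, authorship .........
After op 5 (insert('e')): buffer="owuekfgclegee" (len 13), cursors c1@4 c2@10 c3@13 c4@13, authorship ...1.....2.34
After op 6 (insert('x')): buffer="owuexkfgclexgeexx" (len 17), cursors c1@5 c2@12 c3@17 c4@17, authorship ...11.....22.3434

Answer: owuexkfgclexgeexx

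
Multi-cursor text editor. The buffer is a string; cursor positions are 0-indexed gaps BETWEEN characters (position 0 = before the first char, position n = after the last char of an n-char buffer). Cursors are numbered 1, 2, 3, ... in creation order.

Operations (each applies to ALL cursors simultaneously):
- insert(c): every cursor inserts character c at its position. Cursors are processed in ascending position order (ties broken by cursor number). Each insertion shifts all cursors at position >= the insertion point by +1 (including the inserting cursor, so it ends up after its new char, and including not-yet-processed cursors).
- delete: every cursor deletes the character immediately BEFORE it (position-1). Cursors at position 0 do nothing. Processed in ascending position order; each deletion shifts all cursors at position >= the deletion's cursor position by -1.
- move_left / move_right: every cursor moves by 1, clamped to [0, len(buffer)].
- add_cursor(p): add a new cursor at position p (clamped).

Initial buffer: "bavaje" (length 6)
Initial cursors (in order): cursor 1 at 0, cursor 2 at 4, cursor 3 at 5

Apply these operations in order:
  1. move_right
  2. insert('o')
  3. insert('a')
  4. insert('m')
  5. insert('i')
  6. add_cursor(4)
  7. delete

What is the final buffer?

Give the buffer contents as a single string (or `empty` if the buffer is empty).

Answer: boaavajoameoam

Derivation:
After op 1 (move_right): buffer="bavaje" (len 6), cursors c1@1 c2@5 c3@6, authorship ......
After op 2 (insert('o')): buffer="boavajoeo" (len 9), cursors c1@2 c2@7 c3@9, authorship .1....2.3
After op 3 (insert('a')): buffer="boaavajoaeoa" (len 12), cursors c1@3 c2@9 c3@12, authorship .11....22.33
After op 4 (insert('m')): buffer="boamavajoameoam" (len 15), cursors c1@4 c2@11 c3@15, authorship .111....222.333
After op 5 (insert('i')): buffer="boamiavajoamieoami" (len 18), cursors c1@5 c2@13 c3@18, authorship .1111....2222.3333
After op 6 (add_cursor(4)): buffer="boamiavajoamieoami" (len 18), cursors c4@4 c1@5 c2@13 c3@18, authorship .1111....2222.3333
After op 7 (delete): buffer="boaavajoameoam" (len 14), cursors c1@3 c4@3 c2@10 c3@14, authorship .11....222.333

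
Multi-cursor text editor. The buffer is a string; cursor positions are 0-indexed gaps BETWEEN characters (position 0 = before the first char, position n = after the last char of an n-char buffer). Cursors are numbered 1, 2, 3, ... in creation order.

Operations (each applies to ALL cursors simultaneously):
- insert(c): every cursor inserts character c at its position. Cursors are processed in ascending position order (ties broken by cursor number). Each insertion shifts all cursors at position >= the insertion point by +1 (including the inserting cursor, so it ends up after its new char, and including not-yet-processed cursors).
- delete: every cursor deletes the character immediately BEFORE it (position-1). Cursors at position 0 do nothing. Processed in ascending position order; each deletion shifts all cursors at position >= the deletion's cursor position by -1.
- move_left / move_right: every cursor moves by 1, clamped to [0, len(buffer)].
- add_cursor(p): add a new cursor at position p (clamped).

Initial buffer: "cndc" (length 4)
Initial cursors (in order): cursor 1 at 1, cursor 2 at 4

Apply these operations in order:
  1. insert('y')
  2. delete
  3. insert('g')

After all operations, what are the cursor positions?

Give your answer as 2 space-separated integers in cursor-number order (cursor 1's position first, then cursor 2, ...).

After op 1 (insert('y')): buffer="cyndcy" (len 6), cursors c1@2 c2@6, authorship .1...2
After op 2 (delete): buffer="cndc" (len 4), cursors c1@1 c2@4, authorship ....
After op 3 (insert('g')): buffer="cgndcg" (len 6), cursors c1@2 c2@6, authorship .1...2

Answer: 2 6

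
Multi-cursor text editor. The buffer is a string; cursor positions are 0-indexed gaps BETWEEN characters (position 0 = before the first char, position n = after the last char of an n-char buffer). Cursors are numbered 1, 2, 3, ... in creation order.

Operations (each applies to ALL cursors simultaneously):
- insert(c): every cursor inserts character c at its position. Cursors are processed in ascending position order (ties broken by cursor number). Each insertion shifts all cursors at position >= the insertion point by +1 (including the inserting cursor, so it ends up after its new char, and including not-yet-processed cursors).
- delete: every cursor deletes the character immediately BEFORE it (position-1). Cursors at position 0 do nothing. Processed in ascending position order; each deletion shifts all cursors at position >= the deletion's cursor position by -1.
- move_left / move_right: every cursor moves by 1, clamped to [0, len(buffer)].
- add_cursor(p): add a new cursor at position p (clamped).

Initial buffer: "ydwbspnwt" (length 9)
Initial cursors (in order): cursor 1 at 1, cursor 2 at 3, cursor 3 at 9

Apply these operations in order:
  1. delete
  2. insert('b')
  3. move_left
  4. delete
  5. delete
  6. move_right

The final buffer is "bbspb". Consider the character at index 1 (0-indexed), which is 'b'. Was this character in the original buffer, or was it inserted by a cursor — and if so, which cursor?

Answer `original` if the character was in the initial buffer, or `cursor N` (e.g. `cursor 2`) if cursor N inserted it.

After op 1 (delete): buffer="dbspnw" (len 6), cursors c1@0 c2@1 c3@6, authorship ......
After op 2 (insert('b')): buffer="bdbbspnwb" (len 9), cursors c1@1 c2@3 c3@9, authorship 1.2.....3
After op 3 (move_left): buffer="bdbbspnwb" (len 9), cursors c1@0 c2@2 c3@8, authorship 1.2.....3
After op 4 (delete): buffer="bbbspnb" (len 7), cursors c1@0 c2@1 c3@6, authorship 12....3
After op 5 (delete): buffer="bbspb" (len 5), cursors c1@0 c2@0 c3@4, authorship 2...3
After op 6 (move_right): buffer="bbspb" (len 5), cursors c1@1 c2@1 c3@5, authorship 2...3
Authorship (.=original, N=cursor N): 2 . . . 3
Index 1: author = original

Answer: original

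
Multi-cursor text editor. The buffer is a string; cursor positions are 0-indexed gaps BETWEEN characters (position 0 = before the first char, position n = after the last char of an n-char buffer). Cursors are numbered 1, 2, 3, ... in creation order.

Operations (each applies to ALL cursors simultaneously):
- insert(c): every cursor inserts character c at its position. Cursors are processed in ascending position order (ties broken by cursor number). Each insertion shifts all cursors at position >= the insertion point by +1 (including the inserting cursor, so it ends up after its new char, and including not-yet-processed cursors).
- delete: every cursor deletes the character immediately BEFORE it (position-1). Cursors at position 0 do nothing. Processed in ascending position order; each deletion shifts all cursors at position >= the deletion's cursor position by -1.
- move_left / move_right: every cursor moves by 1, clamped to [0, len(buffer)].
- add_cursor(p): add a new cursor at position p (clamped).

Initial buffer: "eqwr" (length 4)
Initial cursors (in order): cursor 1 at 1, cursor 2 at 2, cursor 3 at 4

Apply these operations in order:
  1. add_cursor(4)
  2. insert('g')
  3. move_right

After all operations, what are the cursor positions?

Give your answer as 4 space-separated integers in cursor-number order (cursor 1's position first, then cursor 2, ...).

Answer: 3 5 8 8

Derivation:
After op 1 (add_cursor(4)): buffer="eqwr" (len 4), cursors c1@1 c2@2 c3@4 c4@4, authorship ....
After op 2 (insert('g')): buffer="egqgwrgg" (len 8), cursors c1@2 c2@4 c3@8 c4@8, authorship .1.2..34
After op 3 (move_right): buffer="egqgwrgg" (len 8), cursors c1@3 c2@5 c3@8 c4@8, authorship .1.2..34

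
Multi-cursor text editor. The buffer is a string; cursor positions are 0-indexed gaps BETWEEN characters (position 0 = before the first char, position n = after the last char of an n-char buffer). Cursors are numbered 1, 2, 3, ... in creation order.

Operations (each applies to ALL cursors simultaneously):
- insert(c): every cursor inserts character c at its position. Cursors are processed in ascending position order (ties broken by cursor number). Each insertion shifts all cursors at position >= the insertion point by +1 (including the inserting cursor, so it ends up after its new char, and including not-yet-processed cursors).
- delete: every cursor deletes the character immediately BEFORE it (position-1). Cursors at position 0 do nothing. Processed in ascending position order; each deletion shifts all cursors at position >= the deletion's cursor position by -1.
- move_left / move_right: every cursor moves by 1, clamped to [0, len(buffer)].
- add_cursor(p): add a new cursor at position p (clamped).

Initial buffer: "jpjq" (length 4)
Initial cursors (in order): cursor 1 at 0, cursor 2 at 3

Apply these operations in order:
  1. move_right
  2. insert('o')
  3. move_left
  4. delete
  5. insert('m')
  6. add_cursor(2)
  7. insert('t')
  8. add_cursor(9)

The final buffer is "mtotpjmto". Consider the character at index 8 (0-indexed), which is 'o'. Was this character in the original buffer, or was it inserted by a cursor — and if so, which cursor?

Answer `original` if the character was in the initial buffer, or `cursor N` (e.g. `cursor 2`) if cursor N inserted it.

Answer: cursor 2

Derivation:
After op 1 (move_right): buffer="jpjq" (len 4), cursors c1@1 c2@4, authorship ....
After op 2 (insert('o')): buffer="jopjqo" (len 6), cursors c1@2 c2@6, authorship .1...2
After op 3 (move_left): buffer="jopjqo" (len 6), cursors c1@1 c2@5, authorship .1...2
After op 4 (delete): buffer="opjo" (len 4), cursors c1@0 c2@3, authorship 1..2
After op 5 (insert('m')): buffer="mopjmo" (len 6), cursors c1@1 c2@5, authorship 11..22
After op 6 (add_cursor(2)): buffer="mopjmo" (len 6), cursors c1@1 c3@2 c2@5, authorship 11..22
After op 7 (insert('t')): buffer="mtotpjmto" (len 9), cursors c1@2 c3@4 c2@8, authorship 1113..222
After op 8 (add_cursor(9)): buffer="mtotpjmto" (len 9), cursors c1@2 c3@4 c2@8 c4@9, authorship 1113..222
Authorship (.=original, N=cursor N): 1 1 1 3 . . 2 2 2
Index 8: author = 2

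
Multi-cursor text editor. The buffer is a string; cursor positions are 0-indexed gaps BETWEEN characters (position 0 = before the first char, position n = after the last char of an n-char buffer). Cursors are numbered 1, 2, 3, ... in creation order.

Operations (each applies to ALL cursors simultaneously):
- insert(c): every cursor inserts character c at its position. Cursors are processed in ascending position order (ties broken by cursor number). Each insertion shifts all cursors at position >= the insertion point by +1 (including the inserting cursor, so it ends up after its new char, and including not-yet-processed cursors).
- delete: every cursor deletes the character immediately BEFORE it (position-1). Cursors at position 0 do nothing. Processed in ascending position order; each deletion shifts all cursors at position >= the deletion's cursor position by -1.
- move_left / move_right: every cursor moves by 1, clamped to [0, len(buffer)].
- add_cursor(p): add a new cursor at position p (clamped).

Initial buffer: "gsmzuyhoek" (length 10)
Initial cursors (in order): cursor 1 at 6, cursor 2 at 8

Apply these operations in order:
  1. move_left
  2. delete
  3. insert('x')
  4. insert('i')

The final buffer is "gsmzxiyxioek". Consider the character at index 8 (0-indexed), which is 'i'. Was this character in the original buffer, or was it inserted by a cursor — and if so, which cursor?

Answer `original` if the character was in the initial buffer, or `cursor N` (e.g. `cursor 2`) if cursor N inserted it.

After op 1 (move_left): buffer="gsmzuyhoek" (len 10), cursors c1@5 c2@7, authorship ..........
After op 2 (delete): buffer="gsmzyoek" (len 8), cursors c1@4 c2@5, authorship ........
After op 3 (insert('x')): buffer="gsmzxyxoek" (len 10), cursors c1@5 c2@7, authorship ....1.2...
After op 4 (insert('i')): buffer="gsmzxiyxioek" (len 12), cursors c1@6 c2@9, authorship ....11.22...
Authorship (.=original, N=cursor N): . . . . 1 1 . 2 2 . . .
Index 8: author = 2

Answer: cursor 2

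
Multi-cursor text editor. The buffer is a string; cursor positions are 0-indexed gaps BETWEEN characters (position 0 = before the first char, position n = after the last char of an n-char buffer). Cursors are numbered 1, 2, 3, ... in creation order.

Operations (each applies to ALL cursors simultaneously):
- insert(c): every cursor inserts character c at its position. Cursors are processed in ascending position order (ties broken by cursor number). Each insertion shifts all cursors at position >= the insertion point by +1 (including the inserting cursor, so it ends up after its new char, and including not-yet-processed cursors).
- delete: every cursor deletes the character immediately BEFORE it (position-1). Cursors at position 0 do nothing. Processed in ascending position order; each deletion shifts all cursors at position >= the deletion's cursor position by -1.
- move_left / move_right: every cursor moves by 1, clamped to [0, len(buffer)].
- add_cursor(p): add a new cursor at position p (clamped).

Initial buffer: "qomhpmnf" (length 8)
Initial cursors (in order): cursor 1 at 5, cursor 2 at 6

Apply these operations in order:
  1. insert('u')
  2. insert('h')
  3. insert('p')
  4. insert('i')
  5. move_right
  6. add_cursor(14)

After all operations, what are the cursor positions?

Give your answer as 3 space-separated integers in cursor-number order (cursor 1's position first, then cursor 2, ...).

After op 1 (insert('u')): buffer="qomhpumunf" (len 10), cursors c1@6 c2@8, authorship .....1.2..
After op 2 (insert('h')): buffer="qomhpuhmuhnf" (len 12), cursors c1@7 c2@10, authorship .....11.22..
After op 3 (insert('p')): buffer="qomhpuhpmuhpnf" (len 14), cursors c1@8 c2@12, authorship .....111.222..
After op 4 (insert('i')): buffer="qomhpuhpimuhpinf" (len 16), cursors c1@9 c2@14, authorship .....1111.2222..
After op 5 (move_right): buffer="qomhpuhpimuhpinf" (len 16), cursors c1@10 c2@15, authorship .....1111.2222..
After op 6 (add_cursor(14)): buffer="qomhpuhpimuhpinf" (len 16), cursors c1@10 c3@14 c2@15, authorship .....1111.2222..

Answer: 10 15 14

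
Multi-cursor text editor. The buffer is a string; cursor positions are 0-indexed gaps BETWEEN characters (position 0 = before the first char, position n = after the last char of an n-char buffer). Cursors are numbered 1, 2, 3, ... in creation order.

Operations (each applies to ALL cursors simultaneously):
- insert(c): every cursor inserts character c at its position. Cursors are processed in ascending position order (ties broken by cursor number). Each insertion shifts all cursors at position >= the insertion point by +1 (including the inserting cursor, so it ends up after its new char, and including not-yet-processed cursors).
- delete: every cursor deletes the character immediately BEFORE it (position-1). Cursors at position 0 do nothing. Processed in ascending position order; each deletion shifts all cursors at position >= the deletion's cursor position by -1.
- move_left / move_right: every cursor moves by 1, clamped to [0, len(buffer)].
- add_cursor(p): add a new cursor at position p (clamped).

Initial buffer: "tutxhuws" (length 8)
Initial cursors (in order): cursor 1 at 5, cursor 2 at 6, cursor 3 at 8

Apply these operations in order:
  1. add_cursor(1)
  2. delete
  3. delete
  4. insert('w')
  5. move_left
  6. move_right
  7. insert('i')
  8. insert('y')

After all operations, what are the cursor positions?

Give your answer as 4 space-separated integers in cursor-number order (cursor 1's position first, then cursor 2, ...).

Answer: 13 13 13 3

Derivation:
After op 1 (add_cursor(1)): buffer="tutxhuws" (len 8), cursors c4@1 c1@5 c2@6 c3@8, authorship ........
After op 2 (delete): buffer="utxw" (len 4), cursors c4@0 c1@3 c2@3 c3@4, authorship ....
After op 3 (delete): buffer="u" (len 1), cursors c4@0 c1@1 c2@1 c3@1, authorship .
After op 4 (insert('w')): buffer="wuwww" (len 5), cursors c4@1 c1@5 c2@5 c3@5, authorship 4.123
After op 5 (move_left): buffer="wuwww" (len 5), cursors c4@0 c1@4 c2@4 c3@4, authorship 4.123
After op 6 (move_right): buffer="wuwww" (len 5), cursors c4@1 c1@5 c2@5 c3@5, authorship 4.123
After op 7 (insert('i')): buffer="wiuwwwiii" (len 9), cursors c4@2 c1@9 c2@9 c3@9, authorship 44.123123
After op 8 (insert('y')): buffer="wiyuwwwiiiyyy" (len 13), cursors c4@3 c1@13 c2@13 c3@13, authorship 444.123123123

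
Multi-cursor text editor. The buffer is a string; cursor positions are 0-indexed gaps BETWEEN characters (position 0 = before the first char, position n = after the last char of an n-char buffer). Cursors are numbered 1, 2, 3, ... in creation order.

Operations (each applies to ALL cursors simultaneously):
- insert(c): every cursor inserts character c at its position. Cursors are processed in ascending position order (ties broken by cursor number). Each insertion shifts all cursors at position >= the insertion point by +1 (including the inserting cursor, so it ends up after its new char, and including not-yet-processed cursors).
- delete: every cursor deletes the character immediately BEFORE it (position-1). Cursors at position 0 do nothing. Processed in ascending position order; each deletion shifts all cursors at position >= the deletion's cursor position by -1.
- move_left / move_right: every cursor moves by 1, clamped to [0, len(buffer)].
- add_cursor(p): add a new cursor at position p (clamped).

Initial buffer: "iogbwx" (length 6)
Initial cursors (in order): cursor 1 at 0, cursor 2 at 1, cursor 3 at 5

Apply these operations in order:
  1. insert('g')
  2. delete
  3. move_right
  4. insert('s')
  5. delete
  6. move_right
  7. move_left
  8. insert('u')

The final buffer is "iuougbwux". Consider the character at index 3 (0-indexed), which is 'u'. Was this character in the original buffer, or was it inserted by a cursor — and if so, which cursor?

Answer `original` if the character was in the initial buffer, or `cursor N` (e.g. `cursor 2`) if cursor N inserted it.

Answer: cursor 2

Derivation:
After op 1 (insert('g')): buffer="gigogbwgx" (len 9), cursors c1@1 c2@3 c3@8, authorship 1.2....3.
After op 2 (delete): buffer="iogbwx" (len 6), cursors c1@0 c2@1 c3@5, authorship ......
After op 3 (move_right): buffer="iogbwx" (len 6), cursors c1@1 c2@2 c3@6, authorship ......
After op 4 (insert('s')): buffer="isosgbwxs" (len 9), cursors c1@2 c2@4 c3@9, authorship .1.2....3
After op 5 (delete): buffer="iogbwx" (len 6), cursors c1@1 c2@2 c3@6, authorship ......
After op 6 (move_right): buffer="iogbwx" (len 6), cursors c1@2 c2@3 c3@6, authorship ......
After op 7 (move_left): buffer="iogbwx" (len 6), cursors c1@1 c2@2 c3@5, authorship ......
After op 8 (insert('u')): buffer="iuougbwux" (len 9), cursors c1@2 c2@4 c3@8, authorship .1.2...3.
Authorship (.=original, N=cursor N): . 1 . 2 . . . 3 .
Index 3: author = 2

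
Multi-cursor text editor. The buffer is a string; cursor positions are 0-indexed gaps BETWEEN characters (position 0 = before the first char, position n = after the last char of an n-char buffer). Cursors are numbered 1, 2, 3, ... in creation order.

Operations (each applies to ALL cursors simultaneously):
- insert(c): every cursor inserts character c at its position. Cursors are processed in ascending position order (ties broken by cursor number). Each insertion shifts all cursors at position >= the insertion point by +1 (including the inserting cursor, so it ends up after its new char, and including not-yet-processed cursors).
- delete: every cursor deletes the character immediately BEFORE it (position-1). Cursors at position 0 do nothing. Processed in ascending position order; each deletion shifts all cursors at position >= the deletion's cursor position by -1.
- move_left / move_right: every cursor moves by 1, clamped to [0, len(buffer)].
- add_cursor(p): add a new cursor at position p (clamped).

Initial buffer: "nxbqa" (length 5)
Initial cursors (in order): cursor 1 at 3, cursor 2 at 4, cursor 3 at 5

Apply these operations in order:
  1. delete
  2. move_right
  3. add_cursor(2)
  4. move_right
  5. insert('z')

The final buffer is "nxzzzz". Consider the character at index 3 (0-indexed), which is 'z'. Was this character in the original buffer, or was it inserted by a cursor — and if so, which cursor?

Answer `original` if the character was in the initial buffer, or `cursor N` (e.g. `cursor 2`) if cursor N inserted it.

After op 1 (delete): buffer="nx" (len 2), cursors c1@2 c2@2 c3@2, authorship ..
After op 2 (move_right): buffer="nx" (len 2), cursors c1@2 c2@2 c3@2, authorship ..
After op 3 (add_cursor(2)): buffer="nx" (len 2), cursors c1@2 c2@2 c3@2 c4@2, authorship ..
After op 4 (move_right): buffer="nx" (len 2), cursors c1@2 c2@2 c3@2 c4@2, authorship ..
After op 5 (insert('z')): buffer="nxzzzz" (len 6), cursors c1@6 c2@6 c3@6 c4@6, authorship ..1234
Authorship (.=original, N=cursor N): . . 1 2 3 4
Index 3: author = 2

Answer: cursor 2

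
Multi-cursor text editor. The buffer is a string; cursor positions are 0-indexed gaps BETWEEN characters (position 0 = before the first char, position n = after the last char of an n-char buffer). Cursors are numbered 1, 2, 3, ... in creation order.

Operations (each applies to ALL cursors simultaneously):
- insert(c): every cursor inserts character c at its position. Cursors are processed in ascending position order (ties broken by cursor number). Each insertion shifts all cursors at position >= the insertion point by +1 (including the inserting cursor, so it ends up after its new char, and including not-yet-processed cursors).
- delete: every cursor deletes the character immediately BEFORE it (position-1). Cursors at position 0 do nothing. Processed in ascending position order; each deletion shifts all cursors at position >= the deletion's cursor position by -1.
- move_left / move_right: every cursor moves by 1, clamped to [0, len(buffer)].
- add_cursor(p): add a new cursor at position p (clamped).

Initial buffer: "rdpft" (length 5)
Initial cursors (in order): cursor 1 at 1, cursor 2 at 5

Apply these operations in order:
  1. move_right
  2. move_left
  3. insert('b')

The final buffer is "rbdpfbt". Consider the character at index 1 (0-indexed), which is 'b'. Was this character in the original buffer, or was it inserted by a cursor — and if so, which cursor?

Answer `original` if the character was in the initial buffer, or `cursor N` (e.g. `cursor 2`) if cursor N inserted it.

After op 1 (move_right): buffer="rdpft" (len 5), cursors c1@2 c2@5, authorship .....
After op 2 (move_left): buffer="rdpft" (len 5), cursors c1@1 c2@4, authorship .....
After op 3 (insert('b')): buffer="rbdpfbt" (len 7), cursors c1@2 c2@6, authorship .1...2.
Authorship (.=original, N=cursor N): . 1 . . . 2 .
Index 1: author = 1

Answer: cursor 1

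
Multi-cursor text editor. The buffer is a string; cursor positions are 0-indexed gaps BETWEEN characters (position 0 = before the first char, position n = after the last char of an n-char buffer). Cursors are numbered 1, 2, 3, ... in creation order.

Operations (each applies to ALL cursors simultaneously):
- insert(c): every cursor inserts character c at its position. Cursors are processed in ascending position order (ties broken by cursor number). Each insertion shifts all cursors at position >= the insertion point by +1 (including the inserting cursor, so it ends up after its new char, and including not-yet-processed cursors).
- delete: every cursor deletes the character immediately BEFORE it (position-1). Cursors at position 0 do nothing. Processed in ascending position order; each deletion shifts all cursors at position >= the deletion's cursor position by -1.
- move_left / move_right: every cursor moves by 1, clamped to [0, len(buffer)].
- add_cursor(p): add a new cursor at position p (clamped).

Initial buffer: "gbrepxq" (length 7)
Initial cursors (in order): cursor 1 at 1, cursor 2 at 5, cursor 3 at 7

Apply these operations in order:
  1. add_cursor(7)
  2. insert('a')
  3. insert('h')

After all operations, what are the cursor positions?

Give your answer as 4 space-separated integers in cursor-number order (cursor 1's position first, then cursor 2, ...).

After op 1 (add_cursor(7)): buffer="gbrepxq" (len 7), cursors c1@1 c2@5 c3@7 c4@7, authorship .......
After op 2 (insert('a')): buffer="gabrepaxqaa" (len 11), cursors c1@2 c2@7 c3@11 c4@11, authorship .1....2..34
After op 3 (insert('h')): buffer="gahbrepahxqaahh" (len 15), cursors c1@3 c2@9 c3@15 c4@15, authorship .11....22..3434

Answer: 3 9 15 15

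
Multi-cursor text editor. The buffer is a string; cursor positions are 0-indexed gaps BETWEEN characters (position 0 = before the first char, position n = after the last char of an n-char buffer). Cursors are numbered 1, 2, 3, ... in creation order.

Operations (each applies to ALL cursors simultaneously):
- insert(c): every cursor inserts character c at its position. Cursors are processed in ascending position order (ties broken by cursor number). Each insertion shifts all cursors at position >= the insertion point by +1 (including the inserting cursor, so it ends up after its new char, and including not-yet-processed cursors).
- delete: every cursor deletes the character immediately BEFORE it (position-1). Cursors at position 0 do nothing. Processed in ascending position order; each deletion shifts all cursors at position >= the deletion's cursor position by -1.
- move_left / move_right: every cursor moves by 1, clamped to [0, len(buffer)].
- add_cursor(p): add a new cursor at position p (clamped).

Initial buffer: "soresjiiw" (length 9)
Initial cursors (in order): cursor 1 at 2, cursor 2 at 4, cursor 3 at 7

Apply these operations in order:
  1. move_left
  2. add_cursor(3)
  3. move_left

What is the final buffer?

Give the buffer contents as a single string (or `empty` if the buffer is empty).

After op 1 (move_left): buffer="soresjiiw" (len 9), cursors c1@1 c2@3 c3@6, authorship .........
After op 2 (add_cursor(3)): buffer="soresjiiw" (len 9), cursors c1@1 c2@3 c4@3 c3@6, authorship .........
After op 3 (move_left): buffer="soresjiiw" (len 9), cursors c1@0 c2@2 c4@2 c3@5, authorship .........

Answer: soresjiiw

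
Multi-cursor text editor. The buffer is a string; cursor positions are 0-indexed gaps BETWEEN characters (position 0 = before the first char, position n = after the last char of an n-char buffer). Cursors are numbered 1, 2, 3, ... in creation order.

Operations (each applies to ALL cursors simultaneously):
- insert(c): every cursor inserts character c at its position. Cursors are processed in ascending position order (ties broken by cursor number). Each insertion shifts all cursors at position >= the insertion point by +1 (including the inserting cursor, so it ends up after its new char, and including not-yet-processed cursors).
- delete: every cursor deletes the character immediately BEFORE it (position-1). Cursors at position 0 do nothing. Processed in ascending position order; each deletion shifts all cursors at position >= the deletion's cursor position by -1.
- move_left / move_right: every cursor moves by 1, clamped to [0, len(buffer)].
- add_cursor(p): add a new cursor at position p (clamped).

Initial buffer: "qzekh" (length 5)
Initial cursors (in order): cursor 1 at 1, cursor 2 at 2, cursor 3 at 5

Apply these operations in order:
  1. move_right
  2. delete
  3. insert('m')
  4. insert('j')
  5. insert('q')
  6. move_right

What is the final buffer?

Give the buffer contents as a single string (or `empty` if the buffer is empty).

Answer: qmmjjqqkmjq

Derivation:
After op 1 (move_right): buffer="qzekh" (len 5), cursors c1@2 c2@3 c3@5, authorship .....
After op 2 (delete): buffer="qk" (len 2), cursors c1@1 c2@1 c3@2, authorship ..
After op 3 (insert('m')): buffer="qmmkm" (len 5), cursors c1@3 c2@3 c3@5, authorship .12.3
After op 4 (insert('j')): buffer="qmmjjkmj" (len 8), cursors c1@5 c2@5 c3@8, authorship .1212.33
After op 5 (insert('q')): buffer="qmmjjqqkmjq" (len 11), cursors c1@7 c2@7 c3@11, authorship .121212.333
After op 6 (move_right): buffer="qmmjjqqkmjq" (len 11), cursors c1@8 c2@8 c3@11, authorship .121212.333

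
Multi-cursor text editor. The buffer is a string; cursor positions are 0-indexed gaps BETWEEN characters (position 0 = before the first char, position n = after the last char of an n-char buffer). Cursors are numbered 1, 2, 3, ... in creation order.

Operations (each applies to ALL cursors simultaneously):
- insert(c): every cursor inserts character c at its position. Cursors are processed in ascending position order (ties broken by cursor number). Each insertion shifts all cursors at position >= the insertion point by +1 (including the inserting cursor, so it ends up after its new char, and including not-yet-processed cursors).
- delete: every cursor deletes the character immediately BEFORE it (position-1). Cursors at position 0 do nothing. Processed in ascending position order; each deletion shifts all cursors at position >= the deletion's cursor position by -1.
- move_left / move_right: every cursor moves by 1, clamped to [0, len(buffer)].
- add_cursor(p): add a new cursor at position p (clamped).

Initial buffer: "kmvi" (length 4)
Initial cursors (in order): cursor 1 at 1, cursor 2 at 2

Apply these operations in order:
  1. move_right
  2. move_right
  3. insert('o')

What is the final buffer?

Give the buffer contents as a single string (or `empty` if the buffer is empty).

Answer: kmvoio

Derivation:
After op 1 (move_right): buffer="kmvi" (len 4), cursors c1@2 c2@3, authorship ....
After op 2 (move_right): buffer="kmvi" (len 4), cursors c1@3 c2@4, authorship ....
After op 3 (insert('o')): buffer="kmvoio" (len 6), cursors c1@4 c2@6, authorship ...1.2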